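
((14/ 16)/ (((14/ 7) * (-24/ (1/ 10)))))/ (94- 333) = 7/ 917760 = 0.00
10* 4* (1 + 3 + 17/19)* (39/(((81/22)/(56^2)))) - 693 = 1112032537/171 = 6503114.25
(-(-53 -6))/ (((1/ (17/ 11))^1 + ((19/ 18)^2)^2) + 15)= 105290928/ 30139073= 3.49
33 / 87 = 11 / 29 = 0.38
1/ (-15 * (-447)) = 1/ 6705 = 0.00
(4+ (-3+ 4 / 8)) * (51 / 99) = 17 / 22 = 0.77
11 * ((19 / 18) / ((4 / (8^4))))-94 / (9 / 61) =11252.67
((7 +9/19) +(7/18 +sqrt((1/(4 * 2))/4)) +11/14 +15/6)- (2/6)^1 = sqrt(2)/8 +25891/2394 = 10.99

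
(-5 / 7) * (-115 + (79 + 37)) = -5 / 7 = -0.71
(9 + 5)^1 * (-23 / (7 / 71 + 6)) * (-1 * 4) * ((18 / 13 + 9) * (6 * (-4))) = -296291520 / 5629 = -52636.62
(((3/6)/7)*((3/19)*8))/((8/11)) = 33/266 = 0.12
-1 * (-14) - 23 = -9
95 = 95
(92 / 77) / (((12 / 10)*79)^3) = 0.00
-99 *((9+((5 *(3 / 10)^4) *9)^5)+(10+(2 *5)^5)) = -316860212383222077370251 / 32000000000000000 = -9901881.64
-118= -118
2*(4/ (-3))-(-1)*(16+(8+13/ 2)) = 167/ 6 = 27.83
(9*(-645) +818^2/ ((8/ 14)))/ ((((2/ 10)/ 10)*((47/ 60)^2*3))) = 69909720000/ 2209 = 31647677.68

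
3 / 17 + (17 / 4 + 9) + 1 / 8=1843 / 136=13.55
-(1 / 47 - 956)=44931 / 47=955.98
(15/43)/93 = 5/1333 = 0.00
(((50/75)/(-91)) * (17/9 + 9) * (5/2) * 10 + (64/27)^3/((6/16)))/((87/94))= 2418815144/66784419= 36.22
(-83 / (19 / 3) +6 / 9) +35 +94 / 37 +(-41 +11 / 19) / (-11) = 667588 / 23199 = 28.78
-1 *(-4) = 4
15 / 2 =7.50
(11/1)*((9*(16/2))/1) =792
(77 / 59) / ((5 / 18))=1386 / 295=4.70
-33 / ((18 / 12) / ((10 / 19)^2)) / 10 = -220 / 361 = -0.61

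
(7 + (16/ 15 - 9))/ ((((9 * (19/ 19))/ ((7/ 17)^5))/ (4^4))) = -0.31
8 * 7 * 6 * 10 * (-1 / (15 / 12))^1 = -2688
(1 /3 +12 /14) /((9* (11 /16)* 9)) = 400 /18711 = 0.02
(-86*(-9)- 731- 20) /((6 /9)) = 69 /2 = 34.50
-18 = -18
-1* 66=-66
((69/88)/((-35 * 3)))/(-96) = 0.00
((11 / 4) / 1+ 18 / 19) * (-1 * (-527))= 148087 / 76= 1948.51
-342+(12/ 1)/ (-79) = -27030/ 79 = -342.15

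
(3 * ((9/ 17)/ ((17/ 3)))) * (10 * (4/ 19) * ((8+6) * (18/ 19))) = 816480/ 104329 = 7.83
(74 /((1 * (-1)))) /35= -74 /35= -2.11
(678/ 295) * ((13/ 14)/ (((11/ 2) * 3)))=2938/ 22715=0.13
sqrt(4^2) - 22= -18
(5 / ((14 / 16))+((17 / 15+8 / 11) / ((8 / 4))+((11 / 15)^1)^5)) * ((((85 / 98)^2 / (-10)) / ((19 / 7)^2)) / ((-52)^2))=-17825630687 / 688436068320000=-0.00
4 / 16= 1 / 4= 0.25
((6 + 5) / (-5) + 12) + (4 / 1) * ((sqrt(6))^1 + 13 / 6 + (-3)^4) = 4 * sqrt(6) + 5137 / 15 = 352.26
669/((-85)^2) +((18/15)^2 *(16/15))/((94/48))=1488927/1697875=0.88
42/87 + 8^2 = 1870/29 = 64.48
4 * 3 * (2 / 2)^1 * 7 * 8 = 672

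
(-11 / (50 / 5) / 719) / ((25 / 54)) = -297 / 89875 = -0.00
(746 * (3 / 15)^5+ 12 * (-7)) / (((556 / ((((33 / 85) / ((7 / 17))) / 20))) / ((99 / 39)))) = -142525053 / 7905625000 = -0.02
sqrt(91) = 9.54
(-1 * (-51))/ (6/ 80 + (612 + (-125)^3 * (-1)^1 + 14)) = 2040/ 78150043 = 0.00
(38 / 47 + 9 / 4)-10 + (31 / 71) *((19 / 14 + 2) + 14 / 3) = -963737 / 280308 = -3.44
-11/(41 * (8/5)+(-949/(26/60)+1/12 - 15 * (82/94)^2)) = 132540/25733621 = 0.01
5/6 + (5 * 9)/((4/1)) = 145/12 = 12.08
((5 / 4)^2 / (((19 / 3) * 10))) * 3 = 45 / 608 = 0.07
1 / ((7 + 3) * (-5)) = -1 / 50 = -0.02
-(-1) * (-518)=-518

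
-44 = -44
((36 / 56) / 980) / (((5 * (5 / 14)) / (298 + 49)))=3123 / 24500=0.13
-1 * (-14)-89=-75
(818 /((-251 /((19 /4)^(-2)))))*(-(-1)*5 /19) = -0.04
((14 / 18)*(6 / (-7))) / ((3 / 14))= -28 / 9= -3.11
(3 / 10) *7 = 21 / 10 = 2.10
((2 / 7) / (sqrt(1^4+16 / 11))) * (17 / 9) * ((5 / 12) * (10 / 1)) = 425 * sqrt(33) / 1701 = 1.44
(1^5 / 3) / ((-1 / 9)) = -3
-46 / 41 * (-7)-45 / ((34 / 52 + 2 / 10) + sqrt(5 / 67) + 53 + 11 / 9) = 61600500 * sqrt(335) / 278202931807 + 80261560469404 / 11406320204087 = 7.04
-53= -53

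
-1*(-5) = 5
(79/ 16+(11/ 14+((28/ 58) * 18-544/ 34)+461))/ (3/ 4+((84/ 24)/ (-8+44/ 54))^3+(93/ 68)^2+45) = 524772368581308/ 54263274281783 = 9.67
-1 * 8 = -8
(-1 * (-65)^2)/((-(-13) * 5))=-65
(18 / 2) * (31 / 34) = 279 / 34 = 8.21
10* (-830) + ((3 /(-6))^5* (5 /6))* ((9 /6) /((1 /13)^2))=-1063245 /128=-8306.60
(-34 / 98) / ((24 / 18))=-51 / 196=-0.26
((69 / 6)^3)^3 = 1801152661463 / 512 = 3517876291.92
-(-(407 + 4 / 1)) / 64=411 / 64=6.42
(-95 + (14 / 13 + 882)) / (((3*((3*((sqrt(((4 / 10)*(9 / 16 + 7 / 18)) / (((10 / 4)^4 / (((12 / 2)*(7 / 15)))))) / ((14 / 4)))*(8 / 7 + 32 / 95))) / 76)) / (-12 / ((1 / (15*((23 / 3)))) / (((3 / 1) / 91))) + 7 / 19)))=-77172596875*sqrt(959) / 555672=-4300846.12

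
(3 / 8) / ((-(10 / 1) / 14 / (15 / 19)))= -63 / 152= -0.41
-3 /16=-0.19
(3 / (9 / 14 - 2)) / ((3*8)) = -0.09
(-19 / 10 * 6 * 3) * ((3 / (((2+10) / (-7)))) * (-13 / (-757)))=15561 / 15140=1.03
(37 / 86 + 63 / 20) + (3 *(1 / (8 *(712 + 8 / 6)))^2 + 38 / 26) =826042617333 / 163839769600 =5.04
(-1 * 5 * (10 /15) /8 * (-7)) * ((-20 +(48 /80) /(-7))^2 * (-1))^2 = 244242535681 /514500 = 474718.24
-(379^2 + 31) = -143672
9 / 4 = 2.25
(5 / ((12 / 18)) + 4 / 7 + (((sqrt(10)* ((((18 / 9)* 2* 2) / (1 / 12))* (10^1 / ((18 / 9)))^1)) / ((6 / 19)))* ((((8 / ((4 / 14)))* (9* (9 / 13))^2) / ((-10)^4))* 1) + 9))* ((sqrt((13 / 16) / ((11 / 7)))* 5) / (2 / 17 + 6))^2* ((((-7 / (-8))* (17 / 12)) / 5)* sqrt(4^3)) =41097245 / 3514368 + 70023411927* sqrt(10) / 618675200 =369.61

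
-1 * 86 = -86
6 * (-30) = -180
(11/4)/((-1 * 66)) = -1/24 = -0.04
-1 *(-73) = 73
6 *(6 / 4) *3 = 27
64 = 64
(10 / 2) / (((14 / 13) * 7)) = 65 / 98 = 0.66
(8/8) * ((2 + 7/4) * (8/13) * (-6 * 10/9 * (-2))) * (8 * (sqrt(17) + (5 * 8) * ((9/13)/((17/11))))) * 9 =28800 * sqrt(17)/13 + 114048000/2873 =48830.75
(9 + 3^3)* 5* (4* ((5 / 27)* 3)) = 400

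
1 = 1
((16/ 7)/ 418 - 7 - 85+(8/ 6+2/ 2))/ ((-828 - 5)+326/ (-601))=236507323/ 2198709051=0.11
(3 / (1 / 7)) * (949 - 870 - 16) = 1323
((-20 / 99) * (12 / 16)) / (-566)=0.00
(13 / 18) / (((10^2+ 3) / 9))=0.06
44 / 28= 11 / 7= 1.57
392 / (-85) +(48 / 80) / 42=-5471 / 1190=-4.60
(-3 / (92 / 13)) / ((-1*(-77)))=-39 / 7084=-0.01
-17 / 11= -1.55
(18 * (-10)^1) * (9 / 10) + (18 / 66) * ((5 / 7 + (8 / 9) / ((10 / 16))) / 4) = -747767 / 4620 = -161.85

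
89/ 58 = 1.53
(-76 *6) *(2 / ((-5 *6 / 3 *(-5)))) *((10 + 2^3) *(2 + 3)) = -8208 / 5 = -1641.60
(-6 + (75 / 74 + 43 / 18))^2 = 748225 / 110889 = 6.75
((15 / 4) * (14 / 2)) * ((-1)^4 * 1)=105 / 4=26.25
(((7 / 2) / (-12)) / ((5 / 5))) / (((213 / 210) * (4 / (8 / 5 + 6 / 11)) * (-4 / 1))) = 2891 / 74976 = 0.04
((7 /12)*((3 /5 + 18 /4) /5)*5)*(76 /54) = 2261 /540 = 4.19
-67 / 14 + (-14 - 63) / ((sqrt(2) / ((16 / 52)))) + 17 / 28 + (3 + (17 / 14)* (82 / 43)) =1369 / 1204 - 154* sqrt(2) / 13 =-15.62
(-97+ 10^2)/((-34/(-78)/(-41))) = -4797/17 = -282.18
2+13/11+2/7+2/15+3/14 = 3.82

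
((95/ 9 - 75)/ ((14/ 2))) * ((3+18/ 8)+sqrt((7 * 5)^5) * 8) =-812000 * sqrt(35)/ 9 - 145/ 3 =-533810.20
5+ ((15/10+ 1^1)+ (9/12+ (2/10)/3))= 499/60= 8.32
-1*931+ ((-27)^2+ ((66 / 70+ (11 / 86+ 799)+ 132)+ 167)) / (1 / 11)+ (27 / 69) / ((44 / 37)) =29209408343 / 1523060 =19178.11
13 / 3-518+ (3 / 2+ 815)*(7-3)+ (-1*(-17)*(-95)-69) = 3205 / 3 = 1068.33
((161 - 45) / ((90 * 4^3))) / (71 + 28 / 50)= 0.00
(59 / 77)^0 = 1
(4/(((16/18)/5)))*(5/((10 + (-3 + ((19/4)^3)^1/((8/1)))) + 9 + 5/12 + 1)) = 172800/47329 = 3.65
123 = 123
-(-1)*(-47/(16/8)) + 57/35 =-1531/70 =-21.87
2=2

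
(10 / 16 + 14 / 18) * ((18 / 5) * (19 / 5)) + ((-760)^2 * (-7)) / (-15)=80869757 / 300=269565.86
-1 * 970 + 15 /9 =-2905 /3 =-968.33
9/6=3/2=1.50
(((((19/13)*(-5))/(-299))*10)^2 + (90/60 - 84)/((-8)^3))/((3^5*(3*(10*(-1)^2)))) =683421377/22557271246848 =0.00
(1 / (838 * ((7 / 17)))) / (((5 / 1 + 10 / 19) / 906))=48773 / 102655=0.48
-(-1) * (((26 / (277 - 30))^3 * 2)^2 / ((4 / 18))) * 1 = 1152 / 47045881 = 0.00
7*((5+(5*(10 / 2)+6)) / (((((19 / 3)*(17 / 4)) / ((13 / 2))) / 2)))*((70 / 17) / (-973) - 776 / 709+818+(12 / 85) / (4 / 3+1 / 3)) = 1345208818367232 / 13528588525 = 99434.53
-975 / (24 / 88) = -3575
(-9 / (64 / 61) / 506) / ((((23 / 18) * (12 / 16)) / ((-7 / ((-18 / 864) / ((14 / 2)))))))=-242109 / 5819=-41.61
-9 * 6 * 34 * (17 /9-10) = 14892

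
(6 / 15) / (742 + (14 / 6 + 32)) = 6 / 11645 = 0.00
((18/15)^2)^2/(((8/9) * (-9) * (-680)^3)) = 81/98260000000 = 0.00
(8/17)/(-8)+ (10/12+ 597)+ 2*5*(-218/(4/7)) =-328157/102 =-3217.23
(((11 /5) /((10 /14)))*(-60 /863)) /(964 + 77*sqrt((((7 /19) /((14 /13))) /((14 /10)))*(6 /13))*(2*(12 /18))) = -3173247 /14267038330 + 2541*sqrt(1995) /14267038330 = -0.00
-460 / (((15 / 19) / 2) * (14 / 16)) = -27968 / 21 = -1331.81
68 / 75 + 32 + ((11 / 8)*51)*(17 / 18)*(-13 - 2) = -1152637 / 1200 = -960.53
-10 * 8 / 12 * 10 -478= -1634 / 3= -544.67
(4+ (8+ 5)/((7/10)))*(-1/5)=-158/35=-4.51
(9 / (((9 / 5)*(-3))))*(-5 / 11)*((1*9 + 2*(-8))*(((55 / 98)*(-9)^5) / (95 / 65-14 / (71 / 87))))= -454185225 / 40558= -11198.41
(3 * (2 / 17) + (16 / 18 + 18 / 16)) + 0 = 2897 / 1224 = 2.37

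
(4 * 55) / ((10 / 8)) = 176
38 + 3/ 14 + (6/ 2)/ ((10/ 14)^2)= 44.09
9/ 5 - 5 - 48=-256/ 5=-51.20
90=90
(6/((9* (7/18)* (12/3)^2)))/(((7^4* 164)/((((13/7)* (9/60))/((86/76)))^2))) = 1647243/99891154059200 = 0.00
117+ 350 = 467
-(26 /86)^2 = -0.09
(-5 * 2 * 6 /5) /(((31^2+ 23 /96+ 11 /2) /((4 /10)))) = -2304 /464035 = -0.00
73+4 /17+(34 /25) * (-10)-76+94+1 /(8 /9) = 53557 /680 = 78.76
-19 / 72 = -0.26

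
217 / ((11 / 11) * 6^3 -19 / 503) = 109151 / 108629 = 1.00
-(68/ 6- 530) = 1556/ 3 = 518.67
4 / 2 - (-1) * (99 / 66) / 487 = 1951 / 974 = 2.00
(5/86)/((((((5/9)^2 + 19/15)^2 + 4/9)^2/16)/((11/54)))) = 54804853125/2476222113712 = 0.02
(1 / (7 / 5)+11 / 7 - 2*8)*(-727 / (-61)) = -69792 / 427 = -163.45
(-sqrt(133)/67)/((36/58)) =-29 *sqrt(133)/1206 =-0.28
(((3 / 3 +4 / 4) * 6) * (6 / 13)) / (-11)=-72 / 143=-0.50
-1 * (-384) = 384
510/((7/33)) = 16830/7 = 2404.29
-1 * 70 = -70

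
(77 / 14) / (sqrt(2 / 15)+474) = 0.01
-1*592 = -592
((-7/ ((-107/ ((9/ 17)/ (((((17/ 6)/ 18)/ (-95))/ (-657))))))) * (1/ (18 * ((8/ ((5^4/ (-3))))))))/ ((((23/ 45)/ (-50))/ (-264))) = -364952207812500/ 711229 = -513128975.07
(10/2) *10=50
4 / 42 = 2 / 21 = 0.10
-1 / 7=-0.14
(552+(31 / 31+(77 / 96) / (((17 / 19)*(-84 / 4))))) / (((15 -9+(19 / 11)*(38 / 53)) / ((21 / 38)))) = 11048405599 / 261707520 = 42.22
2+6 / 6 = 3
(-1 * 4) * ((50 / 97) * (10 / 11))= -2000 / 1067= -1.87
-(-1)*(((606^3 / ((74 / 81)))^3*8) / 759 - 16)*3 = 5857451133541264874896442612304 / 12815209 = 457070277475869872656500.80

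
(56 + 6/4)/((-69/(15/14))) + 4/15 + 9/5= 493/420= 1.17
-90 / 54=-5 / 3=-1.67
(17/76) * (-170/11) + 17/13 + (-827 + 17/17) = -4500163/5434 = -828.15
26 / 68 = 13 / 34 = 0.38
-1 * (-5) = 5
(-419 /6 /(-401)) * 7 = 2933 /2406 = 1.22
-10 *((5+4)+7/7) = -100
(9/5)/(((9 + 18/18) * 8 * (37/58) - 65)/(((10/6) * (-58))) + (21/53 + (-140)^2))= 802314/8736549005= 0.00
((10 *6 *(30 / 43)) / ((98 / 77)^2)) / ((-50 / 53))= -27.39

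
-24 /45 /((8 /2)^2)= -1 /30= -0.03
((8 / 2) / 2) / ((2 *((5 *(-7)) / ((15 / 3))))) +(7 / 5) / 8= 9 / 280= 0.03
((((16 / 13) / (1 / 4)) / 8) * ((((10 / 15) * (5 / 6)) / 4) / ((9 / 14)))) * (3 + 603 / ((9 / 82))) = 769580 / 1053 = 730.85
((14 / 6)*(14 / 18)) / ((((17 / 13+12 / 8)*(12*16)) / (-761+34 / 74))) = -1493765 / 583416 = -2.56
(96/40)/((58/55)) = 66/29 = 2.28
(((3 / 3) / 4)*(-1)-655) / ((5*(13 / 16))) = -10484 / 65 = -161.29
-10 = -10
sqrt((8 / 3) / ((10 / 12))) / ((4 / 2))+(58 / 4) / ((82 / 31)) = 2 * sqrt(5) / 5+899 / 164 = 6.38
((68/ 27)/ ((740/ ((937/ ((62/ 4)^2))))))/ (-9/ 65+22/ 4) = 97448/ 39361599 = 0.00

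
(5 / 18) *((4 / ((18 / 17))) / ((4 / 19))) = 1615 / 324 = 4.98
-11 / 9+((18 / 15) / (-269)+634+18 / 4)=15428387 / 24210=637.27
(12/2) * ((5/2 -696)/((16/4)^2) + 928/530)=-1058121/4240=-249.56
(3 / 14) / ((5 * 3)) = 0.01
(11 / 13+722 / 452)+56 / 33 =401435 / 96954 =4.14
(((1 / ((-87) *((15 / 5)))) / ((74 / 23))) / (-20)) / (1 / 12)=23 / 32190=0.00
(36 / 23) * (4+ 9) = 468 / 23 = 20.35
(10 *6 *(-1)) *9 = -540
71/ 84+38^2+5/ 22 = 1335247/ 924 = 1445.07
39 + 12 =51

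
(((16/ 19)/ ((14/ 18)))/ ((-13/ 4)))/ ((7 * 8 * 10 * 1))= -36/ 60515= -0.00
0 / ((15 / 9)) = 0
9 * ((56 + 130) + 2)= 1692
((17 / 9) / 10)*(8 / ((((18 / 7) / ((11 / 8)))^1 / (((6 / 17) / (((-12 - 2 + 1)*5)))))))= -77 / 17550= -0.00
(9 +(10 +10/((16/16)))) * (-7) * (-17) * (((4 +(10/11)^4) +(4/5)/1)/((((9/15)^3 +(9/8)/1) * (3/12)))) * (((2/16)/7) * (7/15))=27703523680/58900743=470.34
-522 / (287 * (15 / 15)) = -1.82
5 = 5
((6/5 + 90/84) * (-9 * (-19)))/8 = 27189/560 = 48.55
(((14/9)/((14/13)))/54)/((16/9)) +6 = 5197/864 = 6.02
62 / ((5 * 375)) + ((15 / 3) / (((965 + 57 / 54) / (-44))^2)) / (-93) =579209010962 / 17575681783125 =0.03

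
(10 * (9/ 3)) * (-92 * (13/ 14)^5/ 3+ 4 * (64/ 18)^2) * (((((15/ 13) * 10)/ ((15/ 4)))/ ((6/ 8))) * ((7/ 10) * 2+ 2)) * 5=1088539998200/ 17697771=61507.18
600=600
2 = 2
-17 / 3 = -5.67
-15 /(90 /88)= -44 /3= -14.67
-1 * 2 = -2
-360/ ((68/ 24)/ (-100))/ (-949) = -216000/ 16133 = -13.39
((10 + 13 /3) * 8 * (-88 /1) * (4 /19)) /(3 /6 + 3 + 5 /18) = -181632 /323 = -562.33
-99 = -99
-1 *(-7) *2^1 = 14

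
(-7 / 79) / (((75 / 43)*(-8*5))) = 301 / 237000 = 0.00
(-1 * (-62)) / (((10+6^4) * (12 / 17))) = 527 / 7836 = 0.07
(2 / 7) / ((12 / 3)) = 1 / 14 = 0.07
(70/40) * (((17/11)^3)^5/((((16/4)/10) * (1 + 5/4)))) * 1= 100184806802843552755/75190467049481718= 1332.41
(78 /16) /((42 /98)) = 91 /8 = 11.38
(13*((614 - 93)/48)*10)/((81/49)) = 1659385/1944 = 853.59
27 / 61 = 0.44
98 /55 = 1.78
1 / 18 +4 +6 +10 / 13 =2533 / 234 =10.82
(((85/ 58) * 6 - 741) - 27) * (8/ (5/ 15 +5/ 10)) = -1056816/ 145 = -7288.39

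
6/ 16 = 3/ 8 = 0.38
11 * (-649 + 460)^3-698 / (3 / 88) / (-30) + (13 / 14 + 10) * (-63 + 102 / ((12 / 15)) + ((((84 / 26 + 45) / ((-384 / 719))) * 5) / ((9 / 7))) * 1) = -77854962584873 / 1048320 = -74266409.67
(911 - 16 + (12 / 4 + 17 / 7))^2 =39727809 / 49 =810771.61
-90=-90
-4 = -4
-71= -71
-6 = -6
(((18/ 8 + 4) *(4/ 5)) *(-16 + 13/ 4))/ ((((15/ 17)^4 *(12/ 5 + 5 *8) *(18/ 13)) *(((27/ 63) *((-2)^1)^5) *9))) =129206987/ 8901964800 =0.01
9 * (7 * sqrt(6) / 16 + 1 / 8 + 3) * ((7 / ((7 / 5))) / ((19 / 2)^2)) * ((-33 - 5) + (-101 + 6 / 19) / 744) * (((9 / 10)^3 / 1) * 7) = -8252791029 / 27216512 - 57769537203 * sqrt(6) / 1360825600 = -407.21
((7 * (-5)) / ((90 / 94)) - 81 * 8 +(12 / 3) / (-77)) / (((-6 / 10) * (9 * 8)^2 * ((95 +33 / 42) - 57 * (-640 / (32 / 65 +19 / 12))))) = 0.00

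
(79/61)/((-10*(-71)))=79/43310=0.00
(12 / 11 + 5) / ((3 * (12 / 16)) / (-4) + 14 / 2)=1072 / 1133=0.95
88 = 88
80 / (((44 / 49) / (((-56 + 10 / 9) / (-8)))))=60515 / 99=611.26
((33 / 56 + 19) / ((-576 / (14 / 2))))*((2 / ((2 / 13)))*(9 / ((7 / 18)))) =-128349 / 1792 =-71.62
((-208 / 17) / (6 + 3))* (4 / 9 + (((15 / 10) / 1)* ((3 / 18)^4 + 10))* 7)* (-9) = 1184443 / 918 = 1290.24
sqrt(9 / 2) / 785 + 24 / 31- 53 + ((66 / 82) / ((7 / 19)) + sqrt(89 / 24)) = -445216 / 8897 + 3 * sqrt(2) / 1570 + sqrt(534) / 12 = -48.11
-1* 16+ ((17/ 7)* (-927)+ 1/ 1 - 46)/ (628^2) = -22093541/ 1380344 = -16.01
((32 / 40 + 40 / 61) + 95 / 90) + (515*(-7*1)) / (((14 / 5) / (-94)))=121027.51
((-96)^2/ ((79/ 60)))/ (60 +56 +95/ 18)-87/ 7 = 54669201/ 1207199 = 45.29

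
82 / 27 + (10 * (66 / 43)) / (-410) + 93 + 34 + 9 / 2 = 12804631 / 95202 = 134.50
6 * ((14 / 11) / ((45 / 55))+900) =16228 / 3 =5409.33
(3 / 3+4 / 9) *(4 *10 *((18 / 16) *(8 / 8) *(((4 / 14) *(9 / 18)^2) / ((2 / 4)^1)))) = 65 / 7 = 9.29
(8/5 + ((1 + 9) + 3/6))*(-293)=-35453/10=-3545.30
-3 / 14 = -0.21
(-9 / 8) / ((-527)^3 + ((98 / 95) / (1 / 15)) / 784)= 171 / 22247203813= 0.00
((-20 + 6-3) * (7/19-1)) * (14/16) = 357/38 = 9.39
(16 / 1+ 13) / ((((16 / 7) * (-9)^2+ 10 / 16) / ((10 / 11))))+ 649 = 74283257 / 114433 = 649.14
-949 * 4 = -3796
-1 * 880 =-880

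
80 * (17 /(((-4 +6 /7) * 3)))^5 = -119317682995 /78270786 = -1524.42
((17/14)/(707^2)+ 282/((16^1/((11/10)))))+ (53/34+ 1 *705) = 3454460949201/4758562480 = 725.95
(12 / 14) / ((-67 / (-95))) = 570 / 469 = 1.22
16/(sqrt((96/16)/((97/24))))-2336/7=-2336/7 + 4 * sqrt(97)/3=-320.58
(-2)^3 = -8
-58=-58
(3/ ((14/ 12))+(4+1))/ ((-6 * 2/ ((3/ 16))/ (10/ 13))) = -265/ 2912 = -0.09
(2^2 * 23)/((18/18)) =92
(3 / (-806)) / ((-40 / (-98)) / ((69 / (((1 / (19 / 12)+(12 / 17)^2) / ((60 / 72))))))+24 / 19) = -6188357 / 2113467408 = -0.00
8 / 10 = 0.80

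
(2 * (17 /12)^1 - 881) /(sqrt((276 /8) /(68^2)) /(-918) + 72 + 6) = -177944053592448 /15805241427433 - 18272892 * sqrt(138) /15805241427433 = -11.26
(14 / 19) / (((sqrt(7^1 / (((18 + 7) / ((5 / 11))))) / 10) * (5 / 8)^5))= 131072 * sqrt(385) / 11875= 216.57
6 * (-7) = -42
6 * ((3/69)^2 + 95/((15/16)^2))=5146202/7935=648.54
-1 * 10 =-10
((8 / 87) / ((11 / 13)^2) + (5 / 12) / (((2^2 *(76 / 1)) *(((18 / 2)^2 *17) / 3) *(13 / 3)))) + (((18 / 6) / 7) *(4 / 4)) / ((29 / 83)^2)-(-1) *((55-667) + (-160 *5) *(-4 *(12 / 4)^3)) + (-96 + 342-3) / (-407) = 16406376952593400463 / 191236480763328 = 85791.04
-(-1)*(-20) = -20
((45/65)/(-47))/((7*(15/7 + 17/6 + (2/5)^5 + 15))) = -168750/1602786809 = -0.00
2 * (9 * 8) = 144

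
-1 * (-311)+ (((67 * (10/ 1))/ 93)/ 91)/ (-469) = 18423941/ 59241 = 311.00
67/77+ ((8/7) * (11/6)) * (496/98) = 129881/11319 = 11.47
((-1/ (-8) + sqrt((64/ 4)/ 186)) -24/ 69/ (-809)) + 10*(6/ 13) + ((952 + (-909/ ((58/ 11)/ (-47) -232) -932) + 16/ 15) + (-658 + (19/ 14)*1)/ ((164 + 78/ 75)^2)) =29.99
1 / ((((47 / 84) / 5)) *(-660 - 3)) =-140 / 10387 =-0.01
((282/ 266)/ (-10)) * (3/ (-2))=423/ 2660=0.16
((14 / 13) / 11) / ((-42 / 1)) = -1 / 429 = -0.00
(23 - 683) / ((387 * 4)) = -55 / 129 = -0.43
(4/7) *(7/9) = 4/9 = 0.44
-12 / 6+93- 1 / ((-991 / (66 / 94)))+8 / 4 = 4331694 / 46577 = 93.00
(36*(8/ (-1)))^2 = 82944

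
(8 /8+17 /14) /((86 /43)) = 31 /28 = 1.11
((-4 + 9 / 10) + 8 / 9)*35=-1393 / 18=-77.39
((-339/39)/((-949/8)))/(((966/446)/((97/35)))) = 19554424/208556985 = 0.09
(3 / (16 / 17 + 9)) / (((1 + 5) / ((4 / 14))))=0.01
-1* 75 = -75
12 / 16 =3 / 4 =0.75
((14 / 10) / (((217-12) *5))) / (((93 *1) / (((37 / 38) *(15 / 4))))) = 259 / 4829800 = 0.00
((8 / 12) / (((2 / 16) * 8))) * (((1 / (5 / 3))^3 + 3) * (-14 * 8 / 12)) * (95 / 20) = -95.05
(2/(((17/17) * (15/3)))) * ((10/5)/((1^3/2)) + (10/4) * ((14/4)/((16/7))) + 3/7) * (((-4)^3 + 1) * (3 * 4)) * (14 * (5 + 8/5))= -23070663/100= -230706.63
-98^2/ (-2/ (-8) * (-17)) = 38416/ 17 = 2259.76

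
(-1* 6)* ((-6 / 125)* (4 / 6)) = 24 / 125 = 0.19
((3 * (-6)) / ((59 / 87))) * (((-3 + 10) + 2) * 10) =-140940 / 59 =-2388.81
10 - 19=-9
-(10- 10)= 0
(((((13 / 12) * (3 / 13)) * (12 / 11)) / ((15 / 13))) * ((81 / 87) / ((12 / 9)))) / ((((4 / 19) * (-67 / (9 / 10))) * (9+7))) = -180063 / 273574400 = -0.00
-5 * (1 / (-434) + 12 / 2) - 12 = -18223 / 434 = -41.99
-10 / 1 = -10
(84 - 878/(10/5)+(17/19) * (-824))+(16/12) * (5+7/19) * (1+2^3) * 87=4512.37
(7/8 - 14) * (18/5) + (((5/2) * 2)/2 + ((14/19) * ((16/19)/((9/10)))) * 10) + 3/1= -452983/12996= -34.86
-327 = -327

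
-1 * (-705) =705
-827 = -827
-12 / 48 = -1 / 4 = -0.25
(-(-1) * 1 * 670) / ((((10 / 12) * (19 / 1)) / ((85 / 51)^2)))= 6700 / 57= 117.54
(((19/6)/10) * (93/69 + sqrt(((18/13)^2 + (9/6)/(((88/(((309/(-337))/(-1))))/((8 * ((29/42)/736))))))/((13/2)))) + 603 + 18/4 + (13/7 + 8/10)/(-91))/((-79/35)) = -269.40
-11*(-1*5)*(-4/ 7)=-220/ 7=-31.43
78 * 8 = 624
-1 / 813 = -0.00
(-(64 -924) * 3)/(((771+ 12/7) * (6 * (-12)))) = -0.05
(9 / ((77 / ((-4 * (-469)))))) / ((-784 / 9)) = -5427 / 2156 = -2.52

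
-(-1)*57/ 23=57/ 23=2.48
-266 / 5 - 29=-411 / 5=-82.20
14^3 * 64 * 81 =14224896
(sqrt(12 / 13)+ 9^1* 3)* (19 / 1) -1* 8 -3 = 38* sqrt(39) / 13+ 502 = 520.25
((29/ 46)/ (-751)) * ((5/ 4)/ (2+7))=-145/ 1243656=-0.00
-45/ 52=-0.87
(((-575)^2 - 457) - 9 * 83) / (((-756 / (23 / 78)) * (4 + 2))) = -21.41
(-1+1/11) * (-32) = 320/11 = 29.09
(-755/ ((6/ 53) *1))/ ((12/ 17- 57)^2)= -2.10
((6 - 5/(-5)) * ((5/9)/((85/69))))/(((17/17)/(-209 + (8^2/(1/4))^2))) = 206228.37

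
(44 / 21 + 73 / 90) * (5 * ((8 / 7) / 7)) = 2.37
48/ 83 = 0.58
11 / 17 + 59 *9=9038 / 17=531.65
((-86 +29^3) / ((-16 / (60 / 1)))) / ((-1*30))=24303 / 8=3037.88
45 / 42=15 / 14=1.07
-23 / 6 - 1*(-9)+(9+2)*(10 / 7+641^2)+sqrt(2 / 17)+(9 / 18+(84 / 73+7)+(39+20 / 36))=sqrt(34) / 17+20786376641 / 4599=4519760.43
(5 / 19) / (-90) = -1 / 342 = -0.00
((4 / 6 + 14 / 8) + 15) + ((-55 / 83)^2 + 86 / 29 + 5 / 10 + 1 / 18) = 153744751 / 7192116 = 21.38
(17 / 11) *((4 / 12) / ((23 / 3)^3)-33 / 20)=-6822627 / 2676740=-2.55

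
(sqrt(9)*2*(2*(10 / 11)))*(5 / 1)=600 / 11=54.55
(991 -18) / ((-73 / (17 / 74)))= -16541 / 5402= -3.06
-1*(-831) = 831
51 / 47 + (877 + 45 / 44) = 879.11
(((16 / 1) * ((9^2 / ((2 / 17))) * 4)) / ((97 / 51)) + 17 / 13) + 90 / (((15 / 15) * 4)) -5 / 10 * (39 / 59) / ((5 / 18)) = 17253342343 / 743990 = 23190.29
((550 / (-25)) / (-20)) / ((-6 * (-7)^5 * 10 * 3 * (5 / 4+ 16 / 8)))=11 / 98320950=0.00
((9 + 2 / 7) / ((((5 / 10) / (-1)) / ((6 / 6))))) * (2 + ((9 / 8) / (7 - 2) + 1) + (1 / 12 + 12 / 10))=-7033 / 84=-83.73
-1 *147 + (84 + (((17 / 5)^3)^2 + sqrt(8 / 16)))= sqrt(2) / 2 + 23153194 / 15625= 1482.51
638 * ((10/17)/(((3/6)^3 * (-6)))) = -500.39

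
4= 4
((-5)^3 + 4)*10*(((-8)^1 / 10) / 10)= 484 / 5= 96.80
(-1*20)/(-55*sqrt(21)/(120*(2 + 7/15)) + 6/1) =-3504640/1030217-325600*sqrt(21)/3090651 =-3.88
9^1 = 9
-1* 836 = -836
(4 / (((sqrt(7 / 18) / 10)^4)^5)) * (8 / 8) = 1428186890649600000000000000000000 / 282475249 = 5055971791176649250426893.00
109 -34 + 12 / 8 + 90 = 333 / 2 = 166.50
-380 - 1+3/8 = -3045/8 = -380.62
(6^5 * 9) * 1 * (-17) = -1189728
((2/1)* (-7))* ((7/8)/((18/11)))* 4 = -539/18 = -29.94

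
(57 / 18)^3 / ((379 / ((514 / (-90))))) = -1762763 / 3683880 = -0.48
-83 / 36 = -2.31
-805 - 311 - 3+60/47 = -52533/47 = -1117.72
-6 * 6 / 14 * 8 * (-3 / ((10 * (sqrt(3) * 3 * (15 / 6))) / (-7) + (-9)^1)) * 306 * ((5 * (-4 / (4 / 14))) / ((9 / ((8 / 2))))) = 21319.64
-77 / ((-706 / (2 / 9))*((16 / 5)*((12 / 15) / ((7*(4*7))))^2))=23109625 / 50832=454.63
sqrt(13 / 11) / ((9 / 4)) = 0.48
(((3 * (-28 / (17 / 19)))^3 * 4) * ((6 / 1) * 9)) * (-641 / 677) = 562873032239616 / 3326101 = 169229086.02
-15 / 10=-3 / 2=-1.50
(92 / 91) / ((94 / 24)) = 1104 / 4277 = 0.26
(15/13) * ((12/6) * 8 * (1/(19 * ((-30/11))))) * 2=-176/247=-0.71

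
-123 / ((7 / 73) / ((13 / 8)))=-116727 / 56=-2084.41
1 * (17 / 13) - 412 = -5339 / 13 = -410.69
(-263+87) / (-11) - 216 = -200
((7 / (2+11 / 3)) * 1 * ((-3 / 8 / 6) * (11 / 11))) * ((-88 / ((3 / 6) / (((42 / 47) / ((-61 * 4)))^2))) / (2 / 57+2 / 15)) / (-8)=-9677745 / 71544173056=-0.00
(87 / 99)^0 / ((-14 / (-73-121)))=97 / 7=13.86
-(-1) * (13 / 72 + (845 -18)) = 59557 / 72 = 827.18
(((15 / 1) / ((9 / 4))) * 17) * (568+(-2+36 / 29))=5593000 / 87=64287.36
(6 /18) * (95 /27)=95 /81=1.17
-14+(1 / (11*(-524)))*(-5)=-80691 / 5764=-14.00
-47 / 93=-0.51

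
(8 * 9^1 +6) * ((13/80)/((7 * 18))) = 169/1680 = 0.10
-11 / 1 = -11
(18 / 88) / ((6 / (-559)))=-1677 / 88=-19.06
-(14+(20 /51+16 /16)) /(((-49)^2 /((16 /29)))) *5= -62800 /3551079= -0.02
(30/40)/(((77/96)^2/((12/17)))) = 82944/100793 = 0.82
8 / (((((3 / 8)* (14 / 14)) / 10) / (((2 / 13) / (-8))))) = -160 / 39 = -4.10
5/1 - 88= -83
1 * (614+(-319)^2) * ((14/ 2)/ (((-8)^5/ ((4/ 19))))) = -716625/ 155648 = -4.60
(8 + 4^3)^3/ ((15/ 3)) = 373248/ 5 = 74649.60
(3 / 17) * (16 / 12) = 4 / 17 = 0.24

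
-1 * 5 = -5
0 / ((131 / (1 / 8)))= 0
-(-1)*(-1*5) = -5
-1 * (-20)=20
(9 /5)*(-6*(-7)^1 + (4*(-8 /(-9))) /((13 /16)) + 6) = 6128 /65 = 94.28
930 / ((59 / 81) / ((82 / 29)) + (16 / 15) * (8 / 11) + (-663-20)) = -339738300 / 249129233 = -1.36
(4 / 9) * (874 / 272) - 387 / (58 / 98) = -5790005 / 8874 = -652.47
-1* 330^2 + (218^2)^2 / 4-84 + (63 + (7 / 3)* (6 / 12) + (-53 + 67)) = 3387142429 / 6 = 564523738.17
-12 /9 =-4 /3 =-1.33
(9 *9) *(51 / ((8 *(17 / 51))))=12393 / 8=1549.12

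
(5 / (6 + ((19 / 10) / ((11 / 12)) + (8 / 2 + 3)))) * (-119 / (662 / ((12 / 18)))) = -32725 / 823197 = -0.04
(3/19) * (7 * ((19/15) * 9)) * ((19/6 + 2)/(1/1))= 651/10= 65.10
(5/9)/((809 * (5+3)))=5/58248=0.00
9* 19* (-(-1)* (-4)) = -684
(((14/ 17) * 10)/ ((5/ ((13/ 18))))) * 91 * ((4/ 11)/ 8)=8281/ 1683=4.92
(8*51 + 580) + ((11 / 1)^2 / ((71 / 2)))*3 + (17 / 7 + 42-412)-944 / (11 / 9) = -774727 / 5467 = -141.71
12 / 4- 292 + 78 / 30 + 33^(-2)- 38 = -1766353 / 5445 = -324.40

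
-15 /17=-0.88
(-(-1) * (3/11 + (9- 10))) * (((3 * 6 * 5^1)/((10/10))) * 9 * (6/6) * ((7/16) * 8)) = -22680/11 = -2061.82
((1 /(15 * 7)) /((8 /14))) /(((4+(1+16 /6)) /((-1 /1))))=-1 /460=-0.00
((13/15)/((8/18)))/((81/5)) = 13/108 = 0.12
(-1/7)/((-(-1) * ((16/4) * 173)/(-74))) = 37/2422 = 0.02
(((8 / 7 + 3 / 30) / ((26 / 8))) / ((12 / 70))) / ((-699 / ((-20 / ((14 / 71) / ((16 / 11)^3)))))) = 84336640 / 84663579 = 1.00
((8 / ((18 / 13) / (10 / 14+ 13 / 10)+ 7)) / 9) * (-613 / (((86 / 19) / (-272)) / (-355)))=-2748606278080 / 1817739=-1512101.73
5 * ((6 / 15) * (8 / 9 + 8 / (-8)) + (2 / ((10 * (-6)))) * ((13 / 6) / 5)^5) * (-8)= 32771293 / 18225000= 1.80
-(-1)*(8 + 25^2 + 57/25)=15882/25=635.28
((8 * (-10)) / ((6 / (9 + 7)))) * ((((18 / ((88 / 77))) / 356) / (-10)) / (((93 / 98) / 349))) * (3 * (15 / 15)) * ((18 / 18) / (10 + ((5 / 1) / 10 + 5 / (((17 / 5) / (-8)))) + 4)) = 32560304 / 85529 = 380.69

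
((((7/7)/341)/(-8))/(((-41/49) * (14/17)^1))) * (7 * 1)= 0.00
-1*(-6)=6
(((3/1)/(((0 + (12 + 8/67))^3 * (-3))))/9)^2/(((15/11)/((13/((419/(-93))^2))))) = 12431062252810487/6793568986395988630794240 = 0.00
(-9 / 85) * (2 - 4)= 18 / 85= 0.21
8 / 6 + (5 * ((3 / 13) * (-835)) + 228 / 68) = -635668 / 663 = -958.78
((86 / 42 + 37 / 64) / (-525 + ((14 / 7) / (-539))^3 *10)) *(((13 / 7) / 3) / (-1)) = 146610551087 / 47353063711680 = 0.00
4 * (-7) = -28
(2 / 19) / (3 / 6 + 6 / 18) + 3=297 / 95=3.13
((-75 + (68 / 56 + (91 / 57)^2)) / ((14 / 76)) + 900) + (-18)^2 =7015613 / 8379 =837.29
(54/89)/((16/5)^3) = 3375/182272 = 0.02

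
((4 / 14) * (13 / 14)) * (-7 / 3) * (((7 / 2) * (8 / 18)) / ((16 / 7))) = -91 / 216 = -0.42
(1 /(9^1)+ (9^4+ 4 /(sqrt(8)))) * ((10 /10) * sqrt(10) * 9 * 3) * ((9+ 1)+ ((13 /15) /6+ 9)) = 5169 * sqrt(5) /5+ 10174315 * sqrt(10) /3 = 10726981.32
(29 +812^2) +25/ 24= 15824977/ 24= 659374.04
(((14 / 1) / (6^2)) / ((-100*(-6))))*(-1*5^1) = -7 / 2160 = -0.00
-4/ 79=-0.05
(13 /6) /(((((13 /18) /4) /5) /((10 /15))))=40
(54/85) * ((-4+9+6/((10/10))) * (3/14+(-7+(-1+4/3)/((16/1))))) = -225027/4760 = -47.27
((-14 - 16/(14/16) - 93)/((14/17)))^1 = -14909/98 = -152.13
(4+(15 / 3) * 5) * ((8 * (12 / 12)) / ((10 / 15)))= 348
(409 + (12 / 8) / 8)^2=42863209 / 256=167434.41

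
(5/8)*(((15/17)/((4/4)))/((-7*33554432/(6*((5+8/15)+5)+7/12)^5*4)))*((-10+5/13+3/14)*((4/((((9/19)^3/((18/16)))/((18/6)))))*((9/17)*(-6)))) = -9633921950030676467647343/4098850980366385152000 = -2350.40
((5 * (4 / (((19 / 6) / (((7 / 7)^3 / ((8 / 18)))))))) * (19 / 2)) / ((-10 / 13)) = -351 / 2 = -175.50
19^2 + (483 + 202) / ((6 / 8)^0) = 1046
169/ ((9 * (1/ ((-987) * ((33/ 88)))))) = -55601/ 8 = -6950.12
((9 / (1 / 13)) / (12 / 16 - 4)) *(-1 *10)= 360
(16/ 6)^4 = 4096/ 81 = 50.57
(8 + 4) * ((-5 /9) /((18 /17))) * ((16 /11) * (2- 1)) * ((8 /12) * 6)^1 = -10880 /297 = -36.63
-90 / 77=-1.17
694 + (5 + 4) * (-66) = 100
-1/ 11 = -0.09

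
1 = 1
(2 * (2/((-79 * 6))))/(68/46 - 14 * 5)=23/186756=0.00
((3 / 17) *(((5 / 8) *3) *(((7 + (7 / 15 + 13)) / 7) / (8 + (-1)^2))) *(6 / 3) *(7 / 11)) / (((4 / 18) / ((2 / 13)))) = 921 / 9724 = 0.09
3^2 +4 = 13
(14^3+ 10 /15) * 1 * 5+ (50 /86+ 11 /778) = 13723.93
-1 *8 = -8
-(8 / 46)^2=-16 / 529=-0.03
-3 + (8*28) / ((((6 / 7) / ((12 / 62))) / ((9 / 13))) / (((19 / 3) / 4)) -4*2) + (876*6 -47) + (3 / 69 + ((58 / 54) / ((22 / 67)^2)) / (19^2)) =220702197755549 / 42858923580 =5149.50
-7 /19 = -0.37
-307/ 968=-0.32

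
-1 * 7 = -7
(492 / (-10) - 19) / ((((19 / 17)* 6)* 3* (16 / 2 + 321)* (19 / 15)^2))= -28985 / 4513222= -0.01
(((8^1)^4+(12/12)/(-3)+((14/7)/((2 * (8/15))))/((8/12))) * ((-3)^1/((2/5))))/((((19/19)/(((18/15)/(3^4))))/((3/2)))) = -196727/288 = -683.08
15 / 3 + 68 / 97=553 / 97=5.70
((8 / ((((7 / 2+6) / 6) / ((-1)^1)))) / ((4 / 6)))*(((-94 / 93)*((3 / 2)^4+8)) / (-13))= -3102 / 403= -7.70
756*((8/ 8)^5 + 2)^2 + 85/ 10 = 13625/ 2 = 6812.50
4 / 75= 0.05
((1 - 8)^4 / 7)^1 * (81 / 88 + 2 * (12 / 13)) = 1085595 / 1144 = 948.95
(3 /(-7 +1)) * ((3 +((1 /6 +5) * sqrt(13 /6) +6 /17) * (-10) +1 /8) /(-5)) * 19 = -589 * sqrt(78) /36 - 209 /272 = -145.27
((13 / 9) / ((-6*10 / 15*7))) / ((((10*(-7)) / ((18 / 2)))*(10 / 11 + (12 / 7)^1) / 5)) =143 / 11312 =0.01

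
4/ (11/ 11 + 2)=4/ 3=1.33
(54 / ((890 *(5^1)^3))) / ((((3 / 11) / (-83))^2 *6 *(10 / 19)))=15837811 / 1112500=14.24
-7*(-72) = 504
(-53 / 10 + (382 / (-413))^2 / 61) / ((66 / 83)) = -45649197971 / 6867107940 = -6.65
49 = 49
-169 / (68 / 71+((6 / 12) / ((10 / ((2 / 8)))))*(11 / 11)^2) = -959920 / 5511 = -174.18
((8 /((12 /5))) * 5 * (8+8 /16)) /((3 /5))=236.11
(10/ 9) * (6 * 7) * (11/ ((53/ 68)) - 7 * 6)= -206920/ 159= -1301.38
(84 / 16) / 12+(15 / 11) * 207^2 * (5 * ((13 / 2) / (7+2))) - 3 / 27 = 334222717 / 1584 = 210999.19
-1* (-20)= 20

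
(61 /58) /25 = 61 /1450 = 0.04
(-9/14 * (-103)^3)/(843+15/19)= 62285439/74816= 832.51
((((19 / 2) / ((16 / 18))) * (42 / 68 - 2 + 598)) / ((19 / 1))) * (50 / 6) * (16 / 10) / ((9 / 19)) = 1927075 / 204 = 9446.45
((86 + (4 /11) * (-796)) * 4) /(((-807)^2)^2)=-2984 /1555125953337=-0.00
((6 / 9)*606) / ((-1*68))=-101 / 17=-5.94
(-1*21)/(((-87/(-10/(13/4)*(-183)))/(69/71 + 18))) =69020280/26767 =2578.56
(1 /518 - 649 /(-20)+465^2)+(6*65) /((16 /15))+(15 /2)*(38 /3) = 216718.08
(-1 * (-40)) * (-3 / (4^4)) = -15 / 32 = -0.47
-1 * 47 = -47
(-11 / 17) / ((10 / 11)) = -121 / 170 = -0.71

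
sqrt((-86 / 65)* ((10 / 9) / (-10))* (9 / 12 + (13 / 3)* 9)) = 2.42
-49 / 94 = -0.52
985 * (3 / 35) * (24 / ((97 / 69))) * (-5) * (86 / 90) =-6886.59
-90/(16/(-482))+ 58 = 11077/4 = 2769.25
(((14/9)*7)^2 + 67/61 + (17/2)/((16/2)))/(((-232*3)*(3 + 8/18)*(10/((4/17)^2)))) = -0.00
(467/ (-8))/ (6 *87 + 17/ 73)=-34091/ 304984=-0.11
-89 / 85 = -1.05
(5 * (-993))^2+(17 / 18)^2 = 7986997189 / 324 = 24651225.89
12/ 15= 4/ 5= 0.80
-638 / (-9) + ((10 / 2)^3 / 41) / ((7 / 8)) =192106 / 2583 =74.37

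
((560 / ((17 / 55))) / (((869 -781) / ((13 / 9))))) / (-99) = -4550 / 15147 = -0.30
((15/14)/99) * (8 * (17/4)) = 85/231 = 0.37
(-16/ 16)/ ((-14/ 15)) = 15/ 14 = 1.07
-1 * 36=-36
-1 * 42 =-42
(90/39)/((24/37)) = 185/52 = 3.56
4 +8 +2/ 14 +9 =148/ 7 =21.14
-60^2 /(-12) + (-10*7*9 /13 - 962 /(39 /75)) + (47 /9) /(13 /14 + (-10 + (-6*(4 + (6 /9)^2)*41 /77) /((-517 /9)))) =-18777585854 /11742939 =-1599.05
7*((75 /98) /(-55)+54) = 58197 /154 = 377.90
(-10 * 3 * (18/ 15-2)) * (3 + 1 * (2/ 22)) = 816/ 11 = 74.18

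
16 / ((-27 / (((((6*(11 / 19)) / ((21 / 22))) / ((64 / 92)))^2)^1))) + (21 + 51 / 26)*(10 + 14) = 3320861735 / 6208839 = 534.86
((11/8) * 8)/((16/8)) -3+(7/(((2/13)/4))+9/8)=1485/8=185.62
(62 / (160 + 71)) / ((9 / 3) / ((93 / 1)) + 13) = 961 / 46662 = 0.02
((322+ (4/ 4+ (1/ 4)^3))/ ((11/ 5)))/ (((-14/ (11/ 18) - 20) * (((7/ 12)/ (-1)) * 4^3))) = 310095/ 3383296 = 0.09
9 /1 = 9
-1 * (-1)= 1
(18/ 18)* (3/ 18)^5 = 1/ 7776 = 0.00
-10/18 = -5/9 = -0.56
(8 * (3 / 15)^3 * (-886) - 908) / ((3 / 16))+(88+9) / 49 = -31501539 / 6125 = -5143.11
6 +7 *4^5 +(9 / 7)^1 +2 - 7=50192 / 7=7170.29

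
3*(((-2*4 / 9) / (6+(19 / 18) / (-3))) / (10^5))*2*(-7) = 0.00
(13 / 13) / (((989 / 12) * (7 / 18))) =216 / 6923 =0.03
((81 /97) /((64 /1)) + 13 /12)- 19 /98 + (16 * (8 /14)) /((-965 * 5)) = 3965540923 /4403179200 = 0.90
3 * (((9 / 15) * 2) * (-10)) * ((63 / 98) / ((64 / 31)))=-2511 / 224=-11.21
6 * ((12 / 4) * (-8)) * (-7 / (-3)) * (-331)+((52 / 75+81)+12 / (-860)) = 358935016 / 3225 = 111297.68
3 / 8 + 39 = 315 / 8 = 39.38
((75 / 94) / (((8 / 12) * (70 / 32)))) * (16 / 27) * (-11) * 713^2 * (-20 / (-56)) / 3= -4473647200 / 20727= -215836.70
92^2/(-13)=-8464/13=-651.08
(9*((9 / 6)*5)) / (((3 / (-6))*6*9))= -5 / 2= -2.50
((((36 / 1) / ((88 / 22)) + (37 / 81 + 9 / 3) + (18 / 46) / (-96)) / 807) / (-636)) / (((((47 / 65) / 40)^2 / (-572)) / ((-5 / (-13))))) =8625539243750 / 528055085871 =16.33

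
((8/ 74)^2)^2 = 256/ 1874161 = 0.00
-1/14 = -0.07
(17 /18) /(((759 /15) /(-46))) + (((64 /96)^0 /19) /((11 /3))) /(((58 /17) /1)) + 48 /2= 2525141 /109098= 23.15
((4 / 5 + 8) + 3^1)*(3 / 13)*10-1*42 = -192 / 13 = -14.77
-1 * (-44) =44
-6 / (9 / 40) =-80 / 3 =-26.67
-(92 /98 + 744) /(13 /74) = -2701148 /637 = -4240.42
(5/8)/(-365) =-1/584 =-0.00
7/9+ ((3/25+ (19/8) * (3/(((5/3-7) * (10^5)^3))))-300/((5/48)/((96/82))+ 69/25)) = -104.40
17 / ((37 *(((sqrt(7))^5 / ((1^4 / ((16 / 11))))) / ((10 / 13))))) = 0.00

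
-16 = -16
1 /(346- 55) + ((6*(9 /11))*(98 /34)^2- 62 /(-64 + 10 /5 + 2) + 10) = 479393083 /9250890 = 51.82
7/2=3.50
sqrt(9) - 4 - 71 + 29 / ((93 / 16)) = -6232 / 93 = -67.01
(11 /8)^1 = 11 /8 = 1.38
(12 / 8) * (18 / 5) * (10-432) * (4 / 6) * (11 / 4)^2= -229779 / 20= -11488.95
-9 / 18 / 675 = -0.00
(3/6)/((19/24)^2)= 288/361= 0.80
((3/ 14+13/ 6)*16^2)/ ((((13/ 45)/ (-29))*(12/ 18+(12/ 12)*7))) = -16704000/ 2093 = -7980.89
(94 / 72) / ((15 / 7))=0.61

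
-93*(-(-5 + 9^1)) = 372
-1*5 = -5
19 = 19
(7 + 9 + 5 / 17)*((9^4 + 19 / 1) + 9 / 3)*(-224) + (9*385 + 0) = -408403079 / 17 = -24023710.53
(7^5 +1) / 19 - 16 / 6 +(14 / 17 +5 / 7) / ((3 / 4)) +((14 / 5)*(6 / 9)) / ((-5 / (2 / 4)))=883.83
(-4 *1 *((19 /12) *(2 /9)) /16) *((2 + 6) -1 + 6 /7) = -1045 /1512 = -0.69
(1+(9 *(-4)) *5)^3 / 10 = -573533.90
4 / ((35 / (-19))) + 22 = 694 / 35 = 19.83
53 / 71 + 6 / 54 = 548 / 639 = 0.86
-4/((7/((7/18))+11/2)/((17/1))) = -136/47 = -2.89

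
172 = 172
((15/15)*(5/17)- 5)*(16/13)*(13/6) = -640/51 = -12.55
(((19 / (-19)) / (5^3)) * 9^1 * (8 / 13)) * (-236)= 16992 / 1625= 10.46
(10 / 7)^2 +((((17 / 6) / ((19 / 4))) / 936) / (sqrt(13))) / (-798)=100 / 49 - 17*sqrt(13) / 276736824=2.04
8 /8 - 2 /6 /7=20 /21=0.95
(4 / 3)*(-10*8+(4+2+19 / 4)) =-277 / 3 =-92.33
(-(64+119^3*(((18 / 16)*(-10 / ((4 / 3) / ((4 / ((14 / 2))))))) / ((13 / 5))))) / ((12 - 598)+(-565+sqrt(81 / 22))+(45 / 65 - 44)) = -13875862694771 / 5303233183 - 19011815199*sqrt(22) / 21212932732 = -2620.69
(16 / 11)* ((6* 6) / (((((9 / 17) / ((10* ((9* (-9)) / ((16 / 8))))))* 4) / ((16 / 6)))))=-293760 / 11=-26705.45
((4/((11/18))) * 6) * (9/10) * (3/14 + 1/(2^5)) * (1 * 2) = 243/14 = 17.36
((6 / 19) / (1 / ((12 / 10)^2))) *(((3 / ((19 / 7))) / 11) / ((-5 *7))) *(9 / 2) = -2916 / 496375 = -0.01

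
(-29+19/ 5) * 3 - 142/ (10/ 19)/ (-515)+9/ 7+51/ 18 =-7674007/ 108150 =-70.96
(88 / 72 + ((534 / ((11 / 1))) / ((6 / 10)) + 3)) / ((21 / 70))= 84280 / 297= 283.77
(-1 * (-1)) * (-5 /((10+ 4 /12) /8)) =-120 /31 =-3.87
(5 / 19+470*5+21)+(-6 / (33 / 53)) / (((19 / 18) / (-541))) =1527822 / 209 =7310.15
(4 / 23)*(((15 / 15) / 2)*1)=2 / 23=0.09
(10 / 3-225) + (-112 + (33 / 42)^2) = -195833 / 588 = -333.05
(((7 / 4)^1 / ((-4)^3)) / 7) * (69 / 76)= -69 / 19456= -0.00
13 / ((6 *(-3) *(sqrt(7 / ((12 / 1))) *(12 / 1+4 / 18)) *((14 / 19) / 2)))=-247 *sqrt(21) / 5390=-0.21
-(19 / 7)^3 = -20.00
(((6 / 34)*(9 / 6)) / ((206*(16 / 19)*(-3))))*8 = -57 / 14008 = -0.00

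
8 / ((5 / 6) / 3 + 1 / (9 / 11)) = 16 / 3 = 5.33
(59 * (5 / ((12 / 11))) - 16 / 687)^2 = 552109927681 / 7551504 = 73112.58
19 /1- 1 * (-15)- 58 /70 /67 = 79701 /2345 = 33.99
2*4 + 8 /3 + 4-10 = 14 /3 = 4.67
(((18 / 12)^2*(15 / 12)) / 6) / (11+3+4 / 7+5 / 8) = 105 / 3404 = 0.03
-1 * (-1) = 1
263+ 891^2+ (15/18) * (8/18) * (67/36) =385954319/486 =794144.69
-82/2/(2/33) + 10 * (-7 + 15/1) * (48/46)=-27279/46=-593.02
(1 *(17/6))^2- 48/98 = 13297/1764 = 7.54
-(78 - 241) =163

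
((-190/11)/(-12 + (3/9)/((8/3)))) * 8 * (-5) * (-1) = 58.18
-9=-9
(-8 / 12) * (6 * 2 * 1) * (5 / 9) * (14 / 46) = -280 / 207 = -1.35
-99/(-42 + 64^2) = -99/4054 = -0.02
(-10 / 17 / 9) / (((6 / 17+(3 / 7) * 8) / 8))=-56 / 405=-0.14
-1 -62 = -63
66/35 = 1.89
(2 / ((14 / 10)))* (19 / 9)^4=1303210 / 45927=28.38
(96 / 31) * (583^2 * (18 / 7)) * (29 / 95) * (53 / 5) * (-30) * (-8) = 43330724692992 / 20615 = 2101902725.83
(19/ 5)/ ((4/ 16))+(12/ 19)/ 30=15.22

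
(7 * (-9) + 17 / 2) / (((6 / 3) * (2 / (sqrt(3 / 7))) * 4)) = -109 * sqrt(21) / 224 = -2.23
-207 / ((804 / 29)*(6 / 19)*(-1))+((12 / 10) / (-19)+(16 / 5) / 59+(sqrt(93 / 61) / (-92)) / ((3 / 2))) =14201073 / 600856 - sqrt(5673) / 8418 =23.63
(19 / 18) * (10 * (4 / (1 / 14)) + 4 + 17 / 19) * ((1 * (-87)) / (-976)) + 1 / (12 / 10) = 105379 / 1952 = 53.99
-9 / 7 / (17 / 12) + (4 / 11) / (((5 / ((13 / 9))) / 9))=248 / 6545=0.04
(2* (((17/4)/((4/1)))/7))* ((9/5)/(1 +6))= 153/1960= 0.08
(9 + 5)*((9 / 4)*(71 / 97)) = 4473 / 194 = 23.06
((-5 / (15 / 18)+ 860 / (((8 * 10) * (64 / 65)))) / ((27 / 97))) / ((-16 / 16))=-122123 / 6912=-17.67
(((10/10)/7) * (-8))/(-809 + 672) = 8/959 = 0.01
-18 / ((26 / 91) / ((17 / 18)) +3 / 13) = -9282 / 275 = -33.75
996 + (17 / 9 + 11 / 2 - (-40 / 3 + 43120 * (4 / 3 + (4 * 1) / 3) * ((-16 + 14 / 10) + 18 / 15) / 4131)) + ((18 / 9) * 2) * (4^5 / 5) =273750481 / 123930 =2208.91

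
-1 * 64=-64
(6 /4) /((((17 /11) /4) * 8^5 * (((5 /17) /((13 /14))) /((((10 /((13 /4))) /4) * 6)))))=99 /57344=0.00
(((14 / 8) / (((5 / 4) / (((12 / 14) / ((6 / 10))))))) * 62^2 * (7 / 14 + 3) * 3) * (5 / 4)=100905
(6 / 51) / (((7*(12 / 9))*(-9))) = -1 / 714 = -0.00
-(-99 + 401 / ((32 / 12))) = -411 / 8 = -51.38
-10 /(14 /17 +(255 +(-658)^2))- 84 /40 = -154661177 /73647370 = -2.10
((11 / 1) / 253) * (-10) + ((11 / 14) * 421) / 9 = 105253 / 2898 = 36.32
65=65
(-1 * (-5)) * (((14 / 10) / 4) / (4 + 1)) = 7 / 20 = 0.35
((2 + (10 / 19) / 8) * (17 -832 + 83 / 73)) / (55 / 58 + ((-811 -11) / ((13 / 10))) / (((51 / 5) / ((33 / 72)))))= 61.22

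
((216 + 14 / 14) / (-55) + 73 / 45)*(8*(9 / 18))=-920 / 99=-9.29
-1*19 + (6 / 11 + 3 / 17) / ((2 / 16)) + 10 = -603 / 187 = -3.22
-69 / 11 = -6.27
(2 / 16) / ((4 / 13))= 13 / 32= 0.41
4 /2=2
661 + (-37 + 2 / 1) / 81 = 53506 / 81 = 660.57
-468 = -468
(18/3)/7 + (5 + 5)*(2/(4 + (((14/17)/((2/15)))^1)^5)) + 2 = 255568681040/89379465371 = 2.86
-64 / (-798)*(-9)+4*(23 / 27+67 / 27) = 12.61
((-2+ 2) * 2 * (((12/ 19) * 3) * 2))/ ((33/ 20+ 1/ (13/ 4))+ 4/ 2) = 0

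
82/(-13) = -82/13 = -6.31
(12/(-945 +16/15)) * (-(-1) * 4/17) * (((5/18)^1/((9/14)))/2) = -1400/2166327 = -0.00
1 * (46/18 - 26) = -211/9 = -23.44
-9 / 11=-0.82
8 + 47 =55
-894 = -894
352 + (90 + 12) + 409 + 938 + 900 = 2701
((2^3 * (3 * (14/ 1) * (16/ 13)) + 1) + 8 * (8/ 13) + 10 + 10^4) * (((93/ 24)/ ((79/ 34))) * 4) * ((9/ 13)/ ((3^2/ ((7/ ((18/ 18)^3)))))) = 500165687/ 13351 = 37462.79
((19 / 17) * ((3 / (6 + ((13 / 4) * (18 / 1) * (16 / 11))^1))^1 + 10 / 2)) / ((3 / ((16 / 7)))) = 255512 / 59619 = 4.29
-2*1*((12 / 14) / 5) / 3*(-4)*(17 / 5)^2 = 5.28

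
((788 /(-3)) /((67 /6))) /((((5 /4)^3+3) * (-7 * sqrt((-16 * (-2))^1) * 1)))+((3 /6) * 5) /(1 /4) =12608 * sqrt(2) /148673+10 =10.12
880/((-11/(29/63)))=-2320/63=-36.83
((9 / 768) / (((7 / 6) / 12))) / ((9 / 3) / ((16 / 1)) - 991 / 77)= -297 / 31250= -0.01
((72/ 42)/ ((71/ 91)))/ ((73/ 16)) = 2496/ 5183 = 0.48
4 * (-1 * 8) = -32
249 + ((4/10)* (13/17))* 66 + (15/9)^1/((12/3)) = 274997/1020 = 269.60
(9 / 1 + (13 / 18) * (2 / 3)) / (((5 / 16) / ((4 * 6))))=32768 / 45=728.18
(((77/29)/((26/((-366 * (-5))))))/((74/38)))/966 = 63745/641654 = 0.10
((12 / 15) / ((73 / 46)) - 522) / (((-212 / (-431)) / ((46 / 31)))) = -943449949 / 599695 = -1573.22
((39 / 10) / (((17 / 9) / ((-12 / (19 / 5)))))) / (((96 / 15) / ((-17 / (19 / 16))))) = 14.58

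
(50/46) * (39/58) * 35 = 34125/1334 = 25.58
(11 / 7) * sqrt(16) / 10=22 / 35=0.63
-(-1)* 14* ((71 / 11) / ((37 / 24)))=23856 / 407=58.61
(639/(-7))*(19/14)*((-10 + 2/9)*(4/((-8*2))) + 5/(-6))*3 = -117363/196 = -598.79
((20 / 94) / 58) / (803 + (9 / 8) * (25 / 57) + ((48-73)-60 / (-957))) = 8360 / 1774279563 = 0.00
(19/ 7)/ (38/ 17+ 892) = 0.00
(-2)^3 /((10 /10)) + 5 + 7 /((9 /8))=29 /9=3.22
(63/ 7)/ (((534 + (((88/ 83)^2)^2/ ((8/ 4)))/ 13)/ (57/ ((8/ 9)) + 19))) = 105499847583/ 75311005520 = 1.40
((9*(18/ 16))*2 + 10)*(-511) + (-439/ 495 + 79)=-30451681/ 1980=-15379.64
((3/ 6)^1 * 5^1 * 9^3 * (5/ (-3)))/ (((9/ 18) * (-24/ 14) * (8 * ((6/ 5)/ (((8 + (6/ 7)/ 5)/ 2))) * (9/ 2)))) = 10725/ 32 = 335.16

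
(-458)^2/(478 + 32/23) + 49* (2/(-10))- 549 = -121.24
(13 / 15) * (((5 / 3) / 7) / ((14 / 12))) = 26 / 147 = 0.18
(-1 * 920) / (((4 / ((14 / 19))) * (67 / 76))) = -12880 / 67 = -192.24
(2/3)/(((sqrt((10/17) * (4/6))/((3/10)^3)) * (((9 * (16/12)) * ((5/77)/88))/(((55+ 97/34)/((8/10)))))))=4998147 * sqrt(255)/340000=234.75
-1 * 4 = -4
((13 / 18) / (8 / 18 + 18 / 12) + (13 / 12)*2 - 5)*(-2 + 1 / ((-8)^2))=4.89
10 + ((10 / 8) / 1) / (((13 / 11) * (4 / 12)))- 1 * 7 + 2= 425 / 52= 8.17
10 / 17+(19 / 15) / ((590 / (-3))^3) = 10268947093 / 17457215000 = 0.59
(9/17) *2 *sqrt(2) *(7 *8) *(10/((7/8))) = 11520 *sqrt(2)/17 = 958.34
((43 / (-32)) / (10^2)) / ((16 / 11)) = -473 / 51200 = -0.01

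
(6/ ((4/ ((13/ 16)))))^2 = 1521/ 1024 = 1.49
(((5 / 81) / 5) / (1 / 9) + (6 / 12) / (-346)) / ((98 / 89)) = 60787 / 610344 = 0.10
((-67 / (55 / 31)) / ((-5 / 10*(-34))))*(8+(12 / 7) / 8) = -47771 / 2618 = -18.25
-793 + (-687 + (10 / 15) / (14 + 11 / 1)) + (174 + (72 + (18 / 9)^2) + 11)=-91423 / 75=-1218.97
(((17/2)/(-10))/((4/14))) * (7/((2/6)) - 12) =-26.78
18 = 18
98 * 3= 294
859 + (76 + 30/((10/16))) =983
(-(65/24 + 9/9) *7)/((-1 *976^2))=623/22861824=0.00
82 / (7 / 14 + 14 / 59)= 9676 / 87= 111.22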